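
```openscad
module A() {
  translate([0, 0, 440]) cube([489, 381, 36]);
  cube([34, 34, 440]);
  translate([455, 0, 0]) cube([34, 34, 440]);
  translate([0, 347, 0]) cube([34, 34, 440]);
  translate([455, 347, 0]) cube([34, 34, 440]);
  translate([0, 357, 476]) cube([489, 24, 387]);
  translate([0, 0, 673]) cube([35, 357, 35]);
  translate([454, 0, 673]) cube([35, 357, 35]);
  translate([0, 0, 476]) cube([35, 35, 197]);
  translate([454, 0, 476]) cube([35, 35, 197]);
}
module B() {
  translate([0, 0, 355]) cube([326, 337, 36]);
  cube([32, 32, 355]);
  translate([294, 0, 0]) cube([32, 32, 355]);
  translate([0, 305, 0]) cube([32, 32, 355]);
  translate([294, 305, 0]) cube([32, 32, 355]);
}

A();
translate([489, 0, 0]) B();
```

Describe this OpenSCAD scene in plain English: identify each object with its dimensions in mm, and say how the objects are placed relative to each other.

A is a chair: 489×381 mm seat, 36 mm thick, top at z = 476 mm, on four 34 mm square corner legs flush with the seat edges. A 24 mm thick backrest slab spans the full seat width, extending 387 mm above the seat top, its back face flush with the seat's +y edge. Two armrests of 35×35 mm section run along each side from the seat's front edge to the front of the backrest, top faces 232 mm above the seat top and outer faces flush with the seat's x-edges; a 35×35 mm post under the front of each armrest stands on the seat at the front corner.

B is a simple wooden stool: a rectangular seat 326 mm (x) by 337 mm (y), 36 mm thick, top face at z = 391 mm, on four square legs, each 32×32 mm in cross-section. The legs rest on z = 0, each flush with a corner of the seat.

The stool is against the chair's +x side, with their −y faces flush.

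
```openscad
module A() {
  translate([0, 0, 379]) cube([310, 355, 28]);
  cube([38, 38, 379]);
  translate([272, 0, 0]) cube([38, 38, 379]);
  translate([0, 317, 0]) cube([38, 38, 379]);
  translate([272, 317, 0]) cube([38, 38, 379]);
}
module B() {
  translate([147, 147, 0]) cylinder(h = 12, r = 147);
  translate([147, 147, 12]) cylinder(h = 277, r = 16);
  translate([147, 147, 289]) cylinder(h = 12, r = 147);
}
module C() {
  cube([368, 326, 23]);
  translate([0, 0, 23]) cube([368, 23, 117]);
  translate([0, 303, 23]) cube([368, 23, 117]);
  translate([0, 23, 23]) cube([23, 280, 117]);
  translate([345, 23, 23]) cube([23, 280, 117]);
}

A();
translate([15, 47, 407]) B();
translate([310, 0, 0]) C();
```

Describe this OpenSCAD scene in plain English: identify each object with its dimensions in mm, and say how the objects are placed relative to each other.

A is a simple wooden stool: a rectangular seat 310 mm (x) by 355 mm (y), 28 mm thick, top face at z = 407 mm, on four square legs, each 38×38 mm in cross-section. The legs rest on z = 0, each flush with a corner of the seat.

B is a spool: two coaxial disc flanges of radius 147 mm and thickness 12 mm, joined by a core cylinder of radius 16 mm and height 277 mm. The lower flange rests on z = 0 and the three cylinders share a vertical axis.

C is an open-topped rectangular box: outside dimensions 368×326×140 mm, with a uniform wall and base thickness of 23 mm. The base is a full 368×326 slab on the floor; four walls sit on top of the base. The front and back walls (the −y and +y sides) span the full width; the two side walls fit between them.

The spool is on top of the stool. The open box is against the stool's +x side, with their −y faces flush.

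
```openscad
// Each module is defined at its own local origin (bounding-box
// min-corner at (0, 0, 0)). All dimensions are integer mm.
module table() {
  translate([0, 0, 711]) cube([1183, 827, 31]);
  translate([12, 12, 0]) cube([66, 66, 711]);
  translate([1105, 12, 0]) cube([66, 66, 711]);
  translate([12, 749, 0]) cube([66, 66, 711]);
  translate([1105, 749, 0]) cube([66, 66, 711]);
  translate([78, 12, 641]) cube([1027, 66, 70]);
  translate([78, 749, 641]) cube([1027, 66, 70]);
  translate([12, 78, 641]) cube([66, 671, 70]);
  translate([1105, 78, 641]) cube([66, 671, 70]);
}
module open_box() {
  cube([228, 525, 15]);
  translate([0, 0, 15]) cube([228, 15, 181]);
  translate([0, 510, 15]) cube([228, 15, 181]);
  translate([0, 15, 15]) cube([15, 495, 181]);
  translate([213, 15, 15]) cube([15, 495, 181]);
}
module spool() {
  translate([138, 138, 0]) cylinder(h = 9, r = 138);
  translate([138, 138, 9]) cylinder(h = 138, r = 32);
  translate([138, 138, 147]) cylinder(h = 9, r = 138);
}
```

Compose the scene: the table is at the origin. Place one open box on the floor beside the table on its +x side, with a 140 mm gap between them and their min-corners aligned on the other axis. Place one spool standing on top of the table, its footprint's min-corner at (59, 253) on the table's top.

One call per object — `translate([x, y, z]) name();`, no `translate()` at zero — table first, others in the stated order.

table();
translate([1323, 0, 0]) open_box();
translate([59, 253, 742]) spool();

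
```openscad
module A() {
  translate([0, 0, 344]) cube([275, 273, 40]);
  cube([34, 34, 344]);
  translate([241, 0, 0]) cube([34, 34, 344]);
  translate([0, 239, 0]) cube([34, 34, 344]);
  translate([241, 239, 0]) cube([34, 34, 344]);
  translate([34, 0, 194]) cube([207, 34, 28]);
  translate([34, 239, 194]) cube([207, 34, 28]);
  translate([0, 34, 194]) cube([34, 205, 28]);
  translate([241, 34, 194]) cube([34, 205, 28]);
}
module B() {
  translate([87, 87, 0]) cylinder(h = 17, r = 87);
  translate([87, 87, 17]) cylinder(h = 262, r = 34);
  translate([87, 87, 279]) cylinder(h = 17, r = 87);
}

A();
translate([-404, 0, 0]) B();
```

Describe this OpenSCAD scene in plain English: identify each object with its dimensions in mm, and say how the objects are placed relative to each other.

A is a simple wooden stool: a rectangular seat 275 mm (x) by 273 mm (y), 40 mm thick, top face at z = 384 mm, on four square legs, each 34×34 mm in cross-section. The legs rest on z = 0, each flush with a corner of the seat. Four stretchers, 34 mm wide and 28 mm tall, connect adjacent legs with their undersides at z = 194 mm, each running between the inner faces of the legs it joins and aligned with the legs' outer faces on the other axis.

B is a spool: two coaxial disc flanges of radius 87 mm and thickness 17 mm, joined by a core cylinder of radius 34 mm and height 262 mm. The lower flange rests on z = 0 and the three cylinders share a vertical axis.

The spool is on the floor beside the stool on its −x side.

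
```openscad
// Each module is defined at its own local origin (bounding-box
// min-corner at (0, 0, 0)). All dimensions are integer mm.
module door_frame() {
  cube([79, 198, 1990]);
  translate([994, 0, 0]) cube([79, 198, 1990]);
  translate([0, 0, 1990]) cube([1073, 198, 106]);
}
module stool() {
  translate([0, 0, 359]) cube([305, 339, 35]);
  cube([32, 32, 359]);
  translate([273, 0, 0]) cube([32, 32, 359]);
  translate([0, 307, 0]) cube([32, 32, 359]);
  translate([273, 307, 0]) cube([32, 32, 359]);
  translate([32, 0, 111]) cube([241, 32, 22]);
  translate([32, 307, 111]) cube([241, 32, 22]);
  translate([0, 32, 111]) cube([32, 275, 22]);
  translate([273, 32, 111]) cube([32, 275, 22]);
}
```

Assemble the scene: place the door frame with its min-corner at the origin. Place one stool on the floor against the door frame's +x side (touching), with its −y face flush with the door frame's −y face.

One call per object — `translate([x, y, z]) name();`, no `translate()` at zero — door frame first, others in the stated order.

door_frame();
translate([1073, 0, 0]) stool();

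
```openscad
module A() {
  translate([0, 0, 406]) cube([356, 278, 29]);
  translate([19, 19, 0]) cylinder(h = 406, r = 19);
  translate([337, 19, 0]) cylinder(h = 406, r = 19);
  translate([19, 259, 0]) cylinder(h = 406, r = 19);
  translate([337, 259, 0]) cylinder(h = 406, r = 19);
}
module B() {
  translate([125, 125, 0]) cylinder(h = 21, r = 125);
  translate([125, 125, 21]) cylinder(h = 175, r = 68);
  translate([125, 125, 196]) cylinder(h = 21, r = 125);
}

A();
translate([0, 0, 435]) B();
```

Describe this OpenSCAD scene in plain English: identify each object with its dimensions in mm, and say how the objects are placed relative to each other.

A is a simple wooden stool: a rectangular seat 356 mm (x) by 278 mm (y), 29 mm thick, top face at z = 435 mm, on four round legs, each 38 mm in diameter. The legs rest on z = 0, each leg's axis is inset half a diameter from the nearest pair of seat edges (so the leg's bounding box is flush with the corner).

B is a spool: two coaxial disc flanges of radius 125 mm and thickness 21 mm, joined by a core cylinder of radius 68 mm and height 175 mm. The lower flange rests on z = 0 and the three cylinders share a vertical axis.

The spool is on top of the stool.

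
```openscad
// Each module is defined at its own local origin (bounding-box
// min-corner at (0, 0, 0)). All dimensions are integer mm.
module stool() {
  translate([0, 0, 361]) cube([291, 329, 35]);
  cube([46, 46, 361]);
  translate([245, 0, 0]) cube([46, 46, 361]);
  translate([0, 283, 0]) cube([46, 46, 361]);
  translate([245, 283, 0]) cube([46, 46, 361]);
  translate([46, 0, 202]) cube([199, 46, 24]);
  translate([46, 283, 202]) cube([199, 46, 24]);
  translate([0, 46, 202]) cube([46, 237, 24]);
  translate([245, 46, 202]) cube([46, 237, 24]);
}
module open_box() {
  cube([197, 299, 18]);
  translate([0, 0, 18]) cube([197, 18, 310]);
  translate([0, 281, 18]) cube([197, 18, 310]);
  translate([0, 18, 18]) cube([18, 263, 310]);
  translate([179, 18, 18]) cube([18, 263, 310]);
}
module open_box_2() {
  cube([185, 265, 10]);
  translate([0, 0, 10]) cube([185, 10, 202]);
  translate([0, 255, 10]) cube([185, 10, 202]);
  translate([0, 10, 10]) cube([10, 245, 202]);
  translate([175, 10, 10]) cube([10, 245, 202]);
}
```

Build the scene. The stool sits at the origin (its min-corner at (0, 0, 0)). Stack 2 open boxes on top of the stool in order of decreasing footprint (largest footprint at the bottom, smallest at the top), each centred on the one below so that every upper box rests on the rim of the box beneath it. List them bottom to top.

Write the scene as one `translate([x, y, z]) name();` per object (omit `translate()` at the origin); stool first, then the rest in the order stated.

stool();
translate([47, 15, 396]) open_box();
translate([53, 32, 724]) open_box_2();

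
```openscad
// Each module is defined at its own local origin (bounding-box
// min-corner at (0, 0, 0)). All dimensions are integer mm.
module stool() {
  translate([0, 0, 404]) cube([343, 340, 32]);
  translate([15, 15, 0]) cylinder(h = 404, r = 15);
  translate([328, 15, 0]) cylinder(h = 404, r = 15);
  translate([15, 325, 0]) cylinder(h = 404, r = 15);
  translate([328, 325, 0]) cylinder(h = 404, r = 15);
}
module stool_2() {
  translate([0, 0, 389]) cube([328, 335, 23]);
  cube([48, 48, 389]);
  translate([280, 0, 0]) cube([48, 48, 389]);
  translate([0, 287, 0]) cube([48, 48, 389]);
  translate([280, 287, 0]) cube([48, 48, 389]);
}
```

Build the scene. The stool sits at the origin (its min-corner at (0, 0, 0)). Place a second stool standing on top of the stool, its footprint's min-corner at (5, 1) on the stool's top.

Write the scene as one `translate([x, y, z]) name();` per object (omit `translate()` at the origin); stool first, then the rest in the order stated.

stool();
translate([5, 1, 436]) stool_2();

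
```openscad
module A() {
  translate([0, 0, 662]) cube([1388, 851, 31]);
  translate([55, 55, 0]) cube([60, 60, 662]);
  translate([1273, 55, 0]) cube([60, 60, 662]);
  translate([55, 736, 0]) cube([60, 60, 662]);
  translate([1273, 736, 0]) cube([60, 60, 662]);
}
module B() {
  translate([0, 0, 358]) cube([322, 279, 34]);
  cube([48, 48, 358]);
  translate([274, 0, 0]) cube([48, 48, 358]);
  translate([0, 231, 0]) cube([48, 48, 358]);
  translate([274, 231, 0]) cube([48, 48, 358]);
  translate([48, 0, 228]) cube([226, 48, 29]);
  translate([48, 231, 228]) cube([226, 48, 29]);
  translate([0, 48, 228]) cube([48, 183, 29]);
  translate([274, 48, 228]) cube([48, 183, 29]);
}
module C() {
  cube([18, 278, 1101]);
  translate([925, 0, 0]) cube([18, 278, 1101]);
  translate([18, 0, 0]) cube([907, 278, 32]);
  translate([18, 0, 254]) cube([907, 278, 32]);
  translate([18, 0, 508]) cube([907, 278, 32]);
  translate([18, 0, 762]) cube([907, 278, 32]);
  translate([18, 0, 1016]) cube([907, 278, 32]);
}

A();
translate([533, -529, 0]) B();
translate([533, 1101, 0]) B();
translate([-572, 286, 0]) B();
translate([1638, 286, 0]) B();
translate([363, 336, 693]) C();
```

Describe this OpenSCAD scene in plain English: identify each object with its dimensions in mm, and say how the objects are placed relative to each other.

A is a table with a 1388×851 mm rectangular top, 31 mm thick, top surface at z = 693 mm, supported by four 60×60 mm square legs, each inset 55 mm from the nearest pair of top edges, running from the floor.

B is a four-legged stool. The seat is 322×279 mm, 34 mm thick, top at z = 392 mm. It stands on four square legs, each 48×48 mm in cross-section, from z = 0 to the seat underside, each flush with a corner of the seat. Four stretchers, 48 mm wide and 29 mm tall, connect adjacent legs with their undersides at z = 228 mm, each running between the inner faces of the legs it joins and aligned with the legs' outer faces on the other axis.

C is a bookshelf 943 mm wide overall, 278 mm deep and 1101 mm tall. The two sides are 18 mm thick vertical panels. 5 horizontal shelves of 32 mm thickness span between the inner faces of the sides; the lowest shelf sits on the floor and shelves are stacked with a clear vertical gap of 222 mm between each pair.

Four stools sit around the table at the −y, +y, −x, +x sides. The bookshelf is on top of the table.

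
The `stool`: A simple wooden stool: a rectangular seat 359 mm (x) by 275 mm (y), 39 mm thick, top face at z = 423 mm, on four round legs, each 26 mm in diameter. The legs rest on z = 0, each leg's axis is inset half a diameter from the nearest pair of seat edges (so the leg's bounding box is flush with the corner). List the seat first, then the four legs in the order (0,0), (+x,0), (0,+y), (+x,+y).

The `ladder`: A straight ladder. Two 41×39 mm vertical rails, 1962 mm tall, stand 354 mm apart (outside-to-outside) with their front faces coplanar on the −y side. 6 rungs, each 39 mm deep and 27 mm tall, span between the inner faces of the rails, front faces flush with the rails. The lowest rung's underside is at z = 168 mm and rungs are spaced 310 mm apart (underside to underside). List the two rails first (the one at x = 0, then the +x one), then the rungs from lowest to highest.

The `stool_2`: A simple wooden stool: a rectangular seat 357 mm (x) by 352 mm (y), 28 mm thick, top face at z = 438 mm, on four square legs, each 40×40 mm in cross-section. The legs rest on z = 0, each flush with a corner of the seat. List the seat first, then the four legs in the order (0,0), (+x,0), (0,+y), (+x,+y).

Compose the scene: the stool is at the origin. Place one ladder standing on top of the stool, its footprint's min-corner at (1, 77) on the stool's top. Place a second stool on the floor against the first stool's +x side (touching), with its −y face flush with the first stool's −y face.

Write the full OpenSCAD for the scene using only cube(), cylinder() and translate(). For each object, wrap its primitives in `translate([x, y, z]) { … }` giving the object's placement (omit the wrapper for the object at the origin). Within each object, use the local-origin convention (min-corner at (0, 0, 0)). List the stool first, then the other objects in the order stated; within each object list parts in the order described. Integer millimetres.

translate([0, 0, 384]) cube([359, 275, 39]);
translate([13, 13, 0]) cylinder(h = 384, r = 13);
translate([346, 13, 0]) cylinder(h = 384, r = 13);
translate([13, 262, 0]) cylinder(h = 384, r = 13);
translate([346, 262, 0]) cylinder(h = 384, r = 13);
translate([1, 77, 423]) {
  cube([41, 39, 1962]);
  translate([313, 0, 0]) cube([41, 39, 1962]);
  translate([41, 0, 168]) cube([272, 39, 27]);
  translate([41, 0, 478]) cube([272, 39, 27]);
  translate([41, 0, 788]) cube([272, 39, 27]);
  translate([41, 0, 1098]) cube([272, 39, 27]);
  translate([41, 0, 1408]) cube([272, 39, 27]);
  translate([41, 0, 1718]) cube([272, 39, 27]);
}
translate([359, 0, 0]) {
  translate([0, 0, 410]) cube([357, 352, 28]);
  cube([40, 40, 410]);
  translate([317, 0, 0]) cube([40, 40, 410]);
  translate([0, 312, 0]) cube([40, 40, 410]);
  translate([317, 312, 0]) cube([40, 40, 410]);
}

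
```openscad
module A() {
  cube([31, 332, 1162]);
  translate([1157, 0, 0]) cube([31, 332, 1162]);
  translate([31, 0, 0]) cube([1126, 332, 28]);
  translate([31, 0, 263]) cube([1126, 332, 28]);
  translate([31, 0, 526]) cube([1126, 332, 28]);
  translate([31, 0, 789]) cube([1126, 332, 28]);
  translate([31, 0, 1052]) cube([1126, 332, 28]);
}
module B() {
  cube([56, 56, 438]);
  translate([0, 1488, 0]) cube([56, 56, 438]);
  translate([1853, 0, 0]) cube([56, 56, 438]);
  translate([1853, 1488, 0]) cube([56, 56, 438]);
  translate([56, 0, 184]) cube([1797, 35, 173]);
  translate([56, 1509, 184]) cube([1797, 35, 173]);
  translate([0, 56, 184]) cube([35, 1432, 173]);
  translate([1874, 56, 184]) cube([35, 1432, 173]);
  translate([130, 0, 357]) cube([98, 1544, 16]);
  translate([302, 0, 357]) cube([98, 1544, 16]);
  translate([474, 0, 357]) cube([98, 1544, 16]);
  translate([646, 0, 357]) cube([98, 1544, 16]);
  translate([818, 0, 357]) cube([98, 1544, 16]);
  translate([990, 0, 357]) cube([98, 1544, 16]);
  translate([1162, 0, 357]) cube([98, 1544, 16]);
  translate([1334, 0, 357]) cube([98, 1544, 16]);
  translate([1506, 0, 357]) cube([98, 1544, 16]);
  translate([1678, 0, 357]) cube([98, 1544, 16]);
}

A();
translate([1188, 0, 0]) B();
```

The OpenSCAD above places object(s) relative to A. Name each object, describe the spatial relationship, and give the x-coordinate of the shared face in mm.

The bookshelf's +x face and the bed frame's −x face are both at x = 1188 mm.

A is a bookshelf. B is a bed frame. The bed frame is against the bookshelf's +x side, with their −y faces flush. The x-coordinate of the shared face is 1188 mm.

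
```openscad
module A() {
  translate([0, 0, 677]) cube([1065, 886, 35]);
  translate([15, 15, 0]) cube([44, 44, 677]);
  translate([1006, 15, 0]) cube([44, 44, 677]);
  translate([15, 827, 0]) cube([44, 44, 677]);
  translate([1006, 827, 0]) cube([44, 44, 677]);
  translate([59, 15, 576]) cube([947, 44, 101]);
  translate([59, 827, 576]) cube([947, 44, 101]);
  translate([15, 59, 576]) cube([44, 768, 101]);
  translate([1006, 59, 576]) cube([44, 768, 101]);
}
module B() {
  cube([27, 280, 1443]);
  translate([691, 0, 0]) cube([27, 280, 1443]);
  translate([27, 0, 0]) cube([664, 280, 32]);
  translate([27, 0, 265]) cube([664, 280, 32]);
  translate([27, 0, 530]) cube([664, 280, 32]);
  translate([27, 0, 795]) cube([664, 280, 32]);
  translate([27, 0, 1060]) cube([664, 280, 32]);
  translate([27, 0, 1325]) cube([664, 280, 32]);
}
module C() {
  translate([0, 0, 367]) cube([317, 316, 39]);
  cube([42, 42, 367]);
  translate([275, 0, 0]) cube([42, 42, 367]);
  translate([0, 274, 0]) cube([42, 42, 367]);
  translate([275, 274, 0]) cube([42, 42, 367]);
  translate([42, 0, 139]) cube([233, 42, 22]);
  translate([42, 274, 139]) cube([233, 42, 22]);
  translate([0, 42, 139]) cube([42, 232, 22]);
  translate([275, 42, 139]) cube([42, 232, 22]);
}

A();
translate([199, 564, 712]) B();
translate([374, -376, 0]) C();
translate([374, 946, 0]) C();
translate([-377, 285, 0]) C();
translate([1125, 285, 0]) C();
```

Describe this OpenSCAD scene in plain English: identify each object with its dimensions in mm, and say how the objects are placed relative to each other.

A is a table: top 1065 mm (x) × 886 mm (y), 35 mm thick, upper face at z = 712 mm, on four 44×44 mm square legs, each inset 15 mm from the nearest pair of top edges, running from z = 0 to the bottom of the top. Four apron rails, 44 mm thick and 101 mm tall, run between adjacent legs with their top edges flush with the underside of the top and their outer faces flush with the legs' outer faces.

B is a bookshelf 718 mm wide overall, 280 mm deep and 1443 mm tall. The two sides are 27 mm thick vertical panels. 6 horizontal shelves of 32 mm thickness span between the inner faces of the sides; the lowest shelf sits on the floor and shelves are stacked with a clear vertical gap of 233 mm between each pair.

C is a simple wooden stool: a rectangular seat 317 mm (x) by 316 mm (y), 39 mm thick, top face at z = 406 mm, on four square legs, each 42×42 mm in cross-section. The legs rest on z = 0, each flush with a corner of the seat. Four stretchers, 42 mm wide and 22 mm tall, connect adjacent legs with their undersides at z = 139 mm, each running between the inner faces of the legs it joins and aligned with the legs' outer faces on the other axis.

The bookshelf is on top of the table. Four stools sit around the table at the −y, +y, −x, +x sides.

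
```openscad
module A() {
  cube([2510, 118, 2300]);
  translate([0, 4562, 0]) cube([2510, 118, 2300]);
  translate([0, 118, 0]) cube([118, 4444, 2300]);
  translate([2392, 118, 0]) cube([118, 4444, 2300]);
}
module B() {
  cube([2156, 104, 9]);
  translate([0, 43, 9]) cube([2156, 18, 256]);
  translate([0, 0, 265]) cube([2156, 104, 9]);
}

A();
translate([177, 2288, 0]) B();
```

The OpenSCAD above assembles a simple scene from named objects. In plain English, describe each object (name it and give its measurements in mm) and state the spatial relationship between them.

A is a box-shaped house frame (walls only): outside footprint 2510×4680 mm, wall height 2300 mm, wall thickness 118 mm. The two y-facing walls run the full x-width; the two x-facing walls fit between the inner faces of the y-facing walls.

B is an I-beam lying along x, 2156 mm long. Overall section height 274 mm. Two flanges 104 mm wide (y) and 9 mm thick, one on the floor and one at the top; a web 18 mm thick runs between them, centred on the flange width.

The I-beam sits inside the house frame, centred.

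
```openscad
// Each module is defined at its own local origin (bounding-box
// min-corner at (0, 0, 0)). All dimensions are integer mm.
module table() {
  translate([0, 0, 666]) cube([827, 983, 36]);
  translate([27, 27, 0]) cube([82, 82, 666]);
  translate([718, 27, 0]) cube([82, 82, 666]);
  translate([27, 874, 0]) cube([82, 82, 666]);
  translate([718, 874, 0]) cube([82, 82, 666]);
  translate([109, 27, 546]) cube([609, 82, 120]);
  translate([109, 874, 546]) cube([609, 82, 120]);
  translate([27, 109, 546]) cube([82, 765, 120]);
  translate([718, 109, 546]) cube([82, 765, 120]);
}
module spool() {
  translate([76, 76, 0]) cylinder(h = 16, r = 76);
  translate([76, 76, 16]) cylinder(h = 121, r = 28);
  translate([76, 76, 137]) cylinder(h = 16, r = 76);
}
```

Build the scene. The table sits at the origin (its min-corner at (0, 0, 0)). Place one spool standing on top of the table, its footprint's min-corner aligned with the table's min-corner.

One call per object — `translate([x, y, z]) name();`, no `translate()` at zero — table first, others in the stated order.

table();
translate([0, 0, 702]) spool();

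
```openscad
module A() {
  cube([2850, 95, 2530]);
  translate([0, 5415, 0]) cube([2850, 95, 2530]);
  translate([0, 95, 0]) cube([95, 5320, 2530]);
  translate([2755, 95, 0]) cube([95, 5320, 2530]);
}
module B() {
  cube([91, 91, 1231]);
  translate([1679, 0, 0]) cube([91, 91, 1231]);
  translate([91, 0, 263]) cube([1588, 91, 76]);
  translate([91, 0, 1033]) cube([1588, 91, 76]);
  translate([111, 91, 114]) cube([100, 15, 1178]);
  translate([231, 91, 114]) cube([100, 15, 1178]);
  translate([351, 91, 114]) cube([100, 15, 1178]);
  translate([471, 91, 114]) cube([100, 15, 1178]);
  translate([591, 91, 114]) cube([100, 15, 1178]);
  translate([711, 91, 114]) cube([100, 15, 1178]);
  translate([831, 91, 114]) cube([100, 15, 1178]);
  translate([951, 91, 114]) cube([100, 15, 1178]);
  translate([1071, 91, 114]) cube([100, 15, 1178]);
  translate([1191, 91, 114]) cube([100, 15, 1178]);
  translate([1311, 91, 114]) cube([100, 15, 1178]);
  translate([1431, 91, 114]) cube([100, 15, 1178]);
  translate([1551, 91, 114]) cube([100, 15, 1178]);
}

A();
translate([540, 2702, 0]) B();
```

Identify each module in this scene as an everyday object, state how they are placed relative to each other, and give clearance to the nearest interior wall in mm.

A is a house frame. B is a fence section. The fence section sits inside the house frame, centred. The clearance to the nearest interior wall is 445 mm.

Clearances: x = 445, y = 2607; minimum 445 mm.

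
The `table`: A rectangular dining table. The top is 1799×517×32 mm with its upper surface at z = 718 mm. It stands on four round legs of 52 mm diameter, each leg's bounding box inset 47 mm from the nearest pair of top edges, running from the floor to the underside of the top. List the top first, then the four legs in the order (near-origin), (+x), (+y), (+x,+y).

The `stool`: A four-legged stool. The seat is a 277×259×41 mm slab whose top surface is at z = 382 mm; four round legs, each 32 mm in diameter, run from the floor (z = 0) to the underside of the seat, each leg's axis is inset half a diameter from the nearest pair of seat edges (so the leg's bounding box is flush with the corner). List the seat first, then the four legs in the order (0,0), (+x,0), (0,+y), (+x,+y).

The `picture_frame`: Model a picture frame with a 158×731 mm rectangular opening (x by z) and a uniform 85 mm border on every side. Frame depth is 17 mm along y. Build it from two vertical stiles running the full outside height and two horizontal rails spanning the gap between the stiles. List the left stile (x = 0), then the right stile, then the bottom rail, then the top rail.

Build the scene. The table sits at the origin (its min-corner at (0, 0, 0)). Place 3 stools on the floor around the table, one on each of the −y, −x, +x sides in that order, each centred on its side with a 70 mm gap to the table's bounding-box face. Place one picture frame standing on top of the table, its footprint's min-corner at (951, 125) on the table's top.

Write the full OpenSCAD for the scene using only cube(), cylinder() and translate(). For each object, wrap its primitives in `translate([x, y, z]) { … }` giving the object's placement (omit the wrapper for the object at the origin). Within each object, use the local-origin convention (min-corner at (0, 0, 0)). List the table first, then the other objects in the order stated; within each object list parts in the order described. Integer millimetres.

translate([0, 0, 686]) cube([1799, 517, 32]);
translate([73, 73, 0]) cylinder(h = 686, r = 26);
translate([1726, 73, 0]) cylinder(h = 686, r = 26);
translate([73, 444, 0]) cylinder(h = 686, r = 26);
translate([1726, 444, 0]) cylinder(h = 686, r = 26);
translate([761, -329, 0]) {
  translate([0, 0, 341]) cube([277, 259, 41]);
  translate([16, 16, 0]) cylinder(h = 341, r = 16);
  translate([261, 16, 0]) cylinder(h = 341, r = 16);
  translate([16, 243, 0]) cylinder(h = 341, r = 16);
  translate([261, 243, 0]) cylinder(h = 341, r = 16);
}
translate([-347, 129, 0]) {
  translate([0, 0, 341]) cube([277, 259, 41]);
  translate([16, 16, 0]) cylinder(h = 341, r = 16);
  translate([261, 16, 0]) cylinder(h = 341, r = 16);
  translate([16, 243, 0]) cylinder(h = 341, r = 16);
  translate([261, 243, 0]) cylinder(h = 341, r = 16);
}
translate([1869, 129, 0]) {
  translate([0, 0, 341]) cube([277, 259, 41]);
  translate([16, 16, 0]) cylinder(h = 341, r = 16);
  translate([261, 16, 0]) cylinder(h = 341, r = 16);
  translate([16, 243, 0]) cylinder(h = 341, r = 16);
  translate([261, 243, 0]) cylinder(h = 341, r = 16);
}
translate([951, 125, 718]) {
  cube([85, 17, 901]);
  translate([243, 0, 0]) cube([85, 17, 901]);
  translate([85, 0, 0]) cube([158, 17, 85]);
  translate([85, 0, 816]) cube([158, 17, 85]);
}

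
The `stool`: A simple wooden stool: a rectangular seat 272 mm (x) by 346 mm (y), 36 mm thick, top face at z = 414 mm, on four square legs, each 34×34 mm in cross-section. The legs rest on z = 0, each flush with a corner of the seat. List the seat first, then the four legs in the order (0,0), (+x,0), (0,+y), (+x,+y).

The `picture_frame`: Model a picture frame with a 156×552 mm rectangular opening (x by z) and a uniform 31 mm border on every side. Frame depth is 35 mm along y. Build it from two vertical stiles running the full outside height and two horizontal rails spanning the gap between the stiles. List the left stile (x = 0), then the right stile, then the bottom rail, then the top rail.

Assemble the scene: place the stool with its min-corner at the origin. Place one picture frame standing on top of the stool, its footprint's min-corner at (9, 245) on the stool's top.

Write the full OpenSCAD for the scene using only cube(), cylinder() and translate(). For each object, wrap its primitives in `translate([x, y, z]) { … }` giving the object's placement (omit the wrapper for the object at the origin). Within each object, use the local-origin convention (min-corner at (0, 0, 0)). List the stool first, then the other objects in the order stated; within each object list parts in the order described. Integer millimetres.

translate([0, 0, 378]) cube([272, 346, 36]);
cube([34, 34, 378]);
translate([238, 0, 0]) cube([34, 34, 378]);
translate([0, 312, 0]) cube([34, 34, 378]);
translate([238, 312, 0]) cube([34, 34, 378]);
translate([9, 245, 414]) {
  cube([31, 35, 614]);
  translate([187, 0, 0]) cube([31, 35, 614]);
  translate([31, 0, 0]) cube([156, 35, 31]);
  translate([31, 0, 583]) cube([156, 35, 31]);
}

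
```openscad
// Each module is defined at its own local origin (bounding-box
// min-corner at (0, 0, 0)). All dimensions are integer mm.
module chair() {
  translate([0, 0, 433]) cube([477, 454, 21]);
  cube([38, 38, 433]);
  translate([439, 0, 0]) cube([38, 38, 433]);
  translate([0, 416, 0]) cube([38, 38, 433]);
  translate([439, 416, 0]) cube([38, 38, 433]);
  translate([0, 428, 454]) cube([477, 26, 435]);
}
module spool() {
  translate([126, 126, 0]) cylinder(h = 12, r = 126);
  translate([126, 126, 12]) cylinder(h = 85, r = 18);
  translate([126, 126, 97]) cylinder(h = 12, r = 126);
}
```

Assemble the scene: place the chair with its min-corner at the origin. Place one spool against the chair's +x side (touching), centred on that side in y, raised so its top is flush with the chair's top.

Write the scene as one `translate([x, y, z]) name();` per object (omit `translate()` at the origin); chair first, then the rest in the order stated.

chair();
translate([477, 101, 780]) spool();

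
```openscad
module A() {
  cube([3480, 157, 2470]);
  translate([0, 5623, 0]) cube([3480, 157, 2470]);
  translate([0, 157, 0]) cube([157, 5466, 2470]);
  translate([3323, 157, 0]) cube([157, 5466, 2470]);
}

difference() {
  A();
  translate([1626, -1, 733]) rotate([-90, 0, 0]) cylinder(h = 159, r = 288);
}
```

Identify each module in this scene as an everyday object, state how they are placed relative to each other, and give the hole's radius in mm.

The subtracted cylinder has r = 288 mm.

A is a house frame. The house frame has a circular hole through its front wall. The hole's radius is 288 mm.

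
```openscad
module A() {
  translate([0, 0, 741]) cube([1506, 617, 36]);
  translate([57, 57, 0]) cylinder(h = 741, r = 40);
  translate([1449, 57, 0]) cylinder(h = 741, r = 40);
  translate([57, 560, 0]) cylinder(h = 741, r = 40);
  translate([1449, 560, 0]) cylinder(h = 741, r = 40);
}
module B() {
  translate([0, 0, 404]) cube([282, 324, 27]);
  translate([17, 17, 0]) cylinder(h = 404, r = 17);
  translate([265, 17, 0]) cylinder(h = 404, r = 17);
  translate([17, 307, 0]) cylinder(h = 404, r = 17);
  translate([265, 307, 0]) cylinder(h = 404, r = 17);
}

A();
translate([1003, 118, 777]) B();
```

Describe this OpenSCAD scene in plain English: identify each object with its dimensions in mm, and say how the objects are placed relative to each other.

A is a table with a 1506×617 mm rectangular top, 36 mm thick, top surface at z = 777 mm, supported by four round legs of 80 mm diameter, each leg's bounding box inset 17 mm from the nearest pair of top edges, running from the floor.

B is a four-legged stool. The seat is 282×324 mm, 27 mm thick, top at z = 431 mm. It stands on four round legs, each 34 mm in diameter, from z = 0 to the seat underside, each leg's axis is inset half a diameter from the nearest pair of seat edges (so the leg's bounding box is flush with the corner).

The stool is on top of the table.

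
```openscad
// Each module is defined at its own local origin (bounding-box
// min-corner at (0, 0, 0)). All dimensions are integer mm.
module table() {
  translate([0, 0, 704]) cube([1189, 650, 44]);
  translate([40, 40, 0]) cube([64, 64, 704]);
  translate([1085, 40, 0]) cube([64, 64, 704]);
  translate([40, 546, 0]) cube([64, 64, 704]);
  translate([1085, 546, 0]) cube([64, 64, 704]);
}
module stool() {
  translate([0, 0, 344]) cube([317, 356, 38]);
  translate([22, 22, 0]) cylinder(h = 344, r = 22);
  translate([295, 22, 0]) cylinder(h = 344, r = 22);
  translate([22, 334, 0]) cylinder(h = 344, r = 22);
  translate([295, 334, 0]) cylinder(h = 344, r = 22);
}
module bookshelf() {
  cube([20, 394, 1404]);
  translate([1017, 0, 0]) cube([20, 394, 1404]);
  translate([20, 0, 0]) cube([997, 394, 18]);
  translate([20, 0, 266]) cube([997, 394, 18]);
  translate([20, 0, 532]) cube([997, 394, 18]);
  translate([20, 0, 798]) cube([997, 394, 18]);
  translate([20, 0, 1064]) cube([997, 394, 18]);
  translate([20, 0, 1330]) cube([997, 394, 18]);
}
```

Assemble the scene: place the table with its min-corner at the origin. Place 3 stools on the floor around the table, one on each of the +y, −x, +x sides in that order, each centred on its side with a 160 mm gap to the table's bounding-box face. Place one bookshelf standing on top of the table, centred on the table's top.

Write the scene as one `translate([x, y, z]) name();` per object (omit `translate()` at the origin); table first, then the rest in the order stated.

table();
translate([436, 810, 0]) stool();
translate([-477, 147, 0]) stool();
translate([1349, 147, 0]) stool();
translate([76, 128, 748]) bookshelf();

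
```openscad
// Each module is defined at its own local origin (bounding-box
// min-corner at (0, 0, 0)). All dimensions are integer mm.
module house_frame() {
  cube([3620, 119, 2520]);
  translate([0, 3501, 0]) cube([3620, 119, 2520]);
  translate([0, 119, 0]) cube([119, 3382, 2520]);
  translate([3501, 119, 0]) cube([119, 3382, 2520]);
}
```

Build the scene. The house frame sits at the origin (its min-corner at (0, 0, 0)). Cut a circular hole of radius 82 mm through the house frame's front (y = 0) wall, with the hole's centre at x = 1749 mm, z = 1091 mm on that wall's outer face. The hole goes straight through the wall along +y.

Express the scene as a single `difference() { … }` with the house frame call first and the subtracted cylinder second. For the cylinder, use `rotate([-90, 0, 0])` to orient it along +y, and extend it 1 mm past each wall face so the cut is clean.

difference() {
  house_frame();
  translate([1749, -1, 1091]) rotate([-90, 0, 0]) cylinder(h = 121, r = 82);
}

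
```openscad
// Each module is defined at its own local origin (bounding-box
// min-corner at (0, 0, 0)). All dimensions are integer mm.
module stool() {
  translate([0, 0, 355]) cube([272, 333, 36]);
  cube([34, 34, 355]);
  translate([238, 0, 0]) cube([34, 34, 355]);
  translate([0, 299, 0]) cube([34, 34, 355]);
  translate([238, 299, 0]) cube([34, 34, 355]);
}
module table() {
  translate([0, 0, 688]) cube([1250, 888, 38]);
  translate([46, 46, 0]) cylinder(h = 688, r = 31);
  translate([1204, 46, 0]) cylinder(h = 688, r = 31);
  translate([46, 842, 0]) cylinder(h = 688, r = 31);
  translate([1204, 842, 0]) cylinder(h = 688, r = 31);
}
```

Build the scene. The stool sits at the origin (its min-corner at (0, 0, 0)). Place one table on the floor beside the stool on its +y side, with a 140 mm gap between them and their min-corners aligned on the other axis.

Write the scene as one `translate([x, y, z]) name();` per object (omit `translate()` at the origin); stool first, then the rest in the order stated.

stool();
translate([0, 473, 0]) table();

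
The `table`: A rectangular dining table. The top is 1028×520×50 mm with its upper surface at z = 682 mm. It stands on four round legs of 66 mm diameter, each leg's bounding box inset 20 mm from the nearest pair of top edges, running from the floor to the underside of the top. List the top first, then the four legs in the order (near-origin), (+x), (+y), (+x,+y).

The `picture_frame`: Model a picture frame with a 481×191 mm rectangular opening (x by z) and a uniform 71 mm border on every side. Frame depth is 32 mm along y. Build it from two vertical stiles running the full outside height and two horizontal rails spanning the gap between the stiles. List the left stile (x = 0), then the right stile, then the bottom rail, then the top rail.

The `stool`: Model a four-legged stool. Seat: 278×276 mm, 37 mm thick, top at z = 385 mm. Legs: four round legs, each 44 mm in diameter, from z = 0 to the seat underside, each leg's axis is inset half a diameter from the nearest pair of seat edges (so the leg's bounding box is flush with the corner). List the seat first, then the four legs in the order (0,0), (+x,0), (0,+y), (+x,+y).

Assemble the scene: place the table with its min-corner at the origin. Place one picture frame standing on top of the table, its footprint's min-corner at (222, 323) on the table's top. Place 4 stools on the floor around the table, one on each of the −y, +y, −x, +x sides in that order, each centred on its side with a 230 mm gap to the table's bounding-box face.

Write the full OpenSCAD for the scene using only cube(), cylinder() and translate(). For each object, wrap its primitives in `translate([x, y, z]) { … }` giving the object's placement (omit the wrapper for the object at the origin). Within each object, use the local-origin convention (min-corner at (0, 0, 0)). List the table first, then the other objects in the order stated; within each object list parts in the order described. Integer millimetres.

translate([0, 0, 632]) cube([1028, 520, 50]);
translate([53, 53, 0]) cylinder(h = 632, r = 33);
translate([975, 53, 0]) cylinder(h = 632, r = 33);
translate([53, 467, 0]) cylinder(h = 632, r = 33);
translate([975, 467, 0]) cylinder(h = 632, r = 33);
translate([222, 323, 682]) {
  cube([71, 32, 333]);
  translate([552, 0, 0]) cube([71, 32, 333]);
  translate([71, 0, 0]) cube([481, 32, 71]);
  translate([71, 0, 262]) cube([481, 32, 71]);
}
translate([375, -506, 0]) {
  translate([0, 0, 348]) cube([278, 276, 37]);
  translate([22, 22, 0]) cylinder(h = 348, r = 22);
  translate([256, 22, 0]) cylinder(h = 348, r = 22);
  translate([22, 254, 0]) cylinder(h = 348, r = 22);
  translate([256, 254, 0]) cylinder(h = 348, r = 22);
}
translate([375, 750, 0]) {
  translate([0, 0, 348]) cube([278, 276, 37]);
  translate([22, 22, 0]) cylinder(h = 348, r = 22);
  translate([256, 22, 0]) cylinder(h = 348, r = 22);
  translate([22, 254, 0]) cylinder(h = 348, r = 22);
  translate([256, 254, 0]) cylinder(h = 348, r = 22);
}
translate([-508, 122, 0]) {
  translate([0, 0, 348]) cube([278, 276, 37]);
  translate([22, 22, 0]) cylinder(h = 348, r = 22);
  translate([256, 22, 0]) cylinder(h = 348, r = 22);
  translate([22, 254, 0]) cylinder(h = 348, r = 22);
  translate([256, 254, 0]) cylinder(h = 348, r = 22);
}
translate([1258, 122, 0]) {
  translate([0, 0, 348]) cube([278, 276, 37]);
  translate([22, 22, 0]) cylinder(h = 348, r = 22);
  translate([256, 22, 0]) cylinder(h = 348, r = 22);
  translate([22, 254, 0]) cylinder(h = 348, r = 22);
  translate([256, 254, 0]) cylinder(h = 348, r = 22);
}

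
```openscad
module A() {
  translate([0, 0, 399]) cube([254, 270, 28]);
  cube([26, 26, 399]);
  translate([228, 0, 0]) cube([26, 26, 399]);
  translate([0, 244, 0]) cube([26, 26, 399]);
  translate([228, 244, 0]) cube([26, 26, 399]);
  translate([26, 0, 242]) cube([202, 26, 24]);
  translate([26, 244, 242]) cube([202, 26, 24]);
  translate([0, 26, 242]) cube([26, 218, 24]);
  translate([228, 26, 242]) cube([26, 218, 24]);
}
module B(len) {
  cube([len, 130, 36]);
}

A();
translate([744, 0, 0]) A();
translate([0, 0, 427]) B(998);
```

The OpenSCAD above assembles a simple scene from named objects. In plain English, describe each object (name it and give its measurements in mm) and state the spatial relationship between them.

A is a four-legged stool. The seat is 254×270 mm, 28 mm thick, top at z = 427 mm. It stands on four square legs, each 26×26 mm in cross-section, from z = 0 to the seat underside, each flush with a corner of the seat. Four stretchers, 26 mm wide and 24 mm tall, connect adjacent legs with their undersides at z = 242 mm, each running between the inner faces of the legs it joins and aligned with the legs' outer faces on the other axis.

B is a rectangular beam 998 mm long (x), 130 mm deep (y), 36 mm thick (z).

The beam spans the tops of two stools placed 490 mm apart, resting at z = 427 mm.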